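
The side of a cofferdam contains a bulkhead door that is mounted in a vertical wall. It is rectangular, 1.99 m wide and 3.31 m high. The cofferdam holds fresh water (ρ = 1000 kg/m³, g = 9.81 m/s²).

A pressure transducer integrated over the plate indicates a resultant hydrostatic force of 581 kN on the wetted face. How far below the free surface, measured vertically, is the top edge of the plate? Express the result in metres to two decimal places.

d_top ≈ 7.34 m

γ = ρg = 1000 × 9.81 = 9810 N/m³ = 9.81 kN/m³.
A = 1.99 × 3.31 = 6.5869 m².
From F = γ·h_c·A, the centroid depth is h_c = 581/(9.81 × 6.5869) = 8.99137 m.
The centroid lies 3.31/2 = 1.655 m below the top edge, so the top edge sits at h_top = 8.99137 − 1.655 = 7.33637 m below the surface.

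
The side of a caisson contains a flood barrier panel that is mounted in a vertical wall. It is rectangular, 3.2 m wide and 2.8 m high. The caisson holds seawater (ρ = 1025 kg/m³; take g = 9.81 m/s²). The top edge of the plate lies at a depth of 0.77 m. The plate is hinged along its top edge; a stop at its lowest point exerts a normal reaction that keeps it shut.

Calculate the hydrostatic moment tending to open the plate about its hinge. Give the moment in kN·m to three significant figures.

γ = ρg = 1025 × 9.81 / 1000 = 10.05525 kN/m³.
The centroid lies 2.8/2 = 1.4 m below the top edge, so the centroid depth is h_c = 0.77 + 1.4 = 2.17 m.
A = 3.2 × 2.8 = 8.96 m².
Resultant F = γ·h_c·A = 10.05525 × 2.17 × 8.96 = 195.506 kN.
I_c = b·h³/12 = 3.2 × 2.8³/12 = 5.85387 m⁴.
Centre of pressure: y_p = y_c + I_c/(y_c·A) = 2.17 + 5.85387/(2.17 × 8.96) = 2.17 + 0.301075 = 2.47107 m along the plane.
The resultant acts 1.4 + 0.301075 = 1.70107 m (along the plate) below the hinge at the top edge, so the moment about the hinge is M = F × 1.70107 = 195.506 × 1.70107 = 332.569 kN·m.

M ≈ 333 kN·m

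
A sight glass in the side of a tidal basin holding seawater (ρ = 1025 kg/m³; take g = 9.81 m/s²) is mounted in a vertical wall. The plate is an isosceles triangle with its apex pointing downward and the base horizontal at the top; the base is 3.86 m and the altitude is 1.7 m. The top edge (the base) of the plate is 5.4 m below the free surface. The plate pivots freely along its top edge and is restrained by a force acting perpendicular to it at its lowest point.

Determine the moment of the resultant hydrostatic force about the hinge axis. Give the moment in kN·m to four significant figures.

M ≈ 116.8 kN·m

γ = ρg = 1025 × 9.81 / 1000 = 10.05525 kN/m³.
With the apex down, the centroid sits h/3 = 1.7/3 = 0.566667 m below the base (the top edge), so the centroid depth is h_c = 5.4 + 0.566667 = 5.96667 m.
A = ½ × 3.86 × 1.7 = 3.281 m².
Resultant F = γ·h_c·A = 10.05525 × 5.96667 × 3.281 = 196.848 kN.
I_c = b·h³/36 = 3.86 × 1.7³/36 = 0.526783 m⁴.
Centre of pressure: y_p = y_c + I_c/(y_c·A) = 5.96667 + 0.526783/(5.96667 × 3.281) = 5.96667 + 0.0269087 = 5.99358 m along the plane.
The resultant acts 0.566667 + 0.0269087 = 0.593576 m (along the plate) below the hinge at the top edge, so the moment about the hinge is M = F × 0.593576 = 196.848 × 0.593576 = 116.844 kN·m.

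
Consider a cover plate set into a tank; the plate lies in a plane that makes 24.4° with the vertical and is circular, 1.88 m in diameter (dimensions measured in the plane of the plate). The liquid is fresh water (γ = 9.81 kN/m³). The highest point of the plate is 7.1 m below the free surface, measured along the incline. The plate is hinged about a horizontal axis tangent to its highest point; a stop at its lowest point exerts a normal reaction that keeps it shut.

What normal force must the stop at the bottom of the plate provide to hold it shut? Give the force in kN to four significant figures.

γ = 9.81 kN/m³.
The plate makes 24.4° with the vertical, i.e. θ = 90° − 24.4° = 65.6° to the horizontal. Measuring y along the incline from the free-surface line, vertical depth h = y·sinθ with sinθ = 0.910684.
The centroid is at the centre, 0.94 m below the top of the plate, so y_c = 7.1 + 0.94 = 8.04 m and h_c = 8.04 × 0.910684 = 7.3219 m.
A = π(0.94)² = 2.77591 m².
Resultant F = γ·h_c·A = 9.81 × 7.3219 × 2.77591 = 199.388 kN.
I_c = πr⁴/4 = π × 0.94⁴/4 = 0.613199 m⁴.
Centre of pressure: y_p = y_c + I_c/(y_c·A) = 8.04 + 0.613199/(8.04 × 2.77591) = 8.04 + 0.0274751 = 8.06748 m along the plane.
The resultant acts 0.94 + 0.0274751 = 0.967475 m (along the plate) below the hinge at the top edge, so the moment about the hinge is M = F × 0.967475 = 199.388 × 0.967475 = 192.903 kN·m.
A normal force at the bottom, 1.88 m from the hinge, must supply this moment: P = 192.903/1.88 = 102.608 kN.

P ≈ 102.6 kN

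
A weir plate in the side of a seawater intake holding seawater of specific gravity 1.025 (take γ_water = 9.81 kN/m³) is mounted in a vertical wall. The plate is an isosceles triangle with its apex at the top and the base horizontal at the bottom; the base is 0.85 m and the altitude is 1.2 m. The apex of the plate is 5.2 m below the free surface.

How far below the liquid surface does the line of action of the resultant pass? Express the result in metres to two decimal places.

γ = 1.025 × 9.81 = 10.05525 kN/m³.
With the apex up, the centroid sits 2h/3 = 2 × 1.2/3 = 0.8 m below the apex, so the centroid depth is h_c = 5.2 + 0.8 = 6 m.
A = ½ × 0.85 × 1.2 = 0.51 m².
Resultant F = γ·h_c·A = 10.05525 × 6 × 0.51 = 30.7691 kN.
I_c = b·h³/36 = 0.85 × 1.2³/36 = 0.0408 m⁴.
Centre of pressure: y_p = y_c + I_c/(y_c·A) = 6 + 0.0408/(6 × 0.51) = 6 + 0.0133333 = 6.01333 m along the plane.

h_p = 6.01 m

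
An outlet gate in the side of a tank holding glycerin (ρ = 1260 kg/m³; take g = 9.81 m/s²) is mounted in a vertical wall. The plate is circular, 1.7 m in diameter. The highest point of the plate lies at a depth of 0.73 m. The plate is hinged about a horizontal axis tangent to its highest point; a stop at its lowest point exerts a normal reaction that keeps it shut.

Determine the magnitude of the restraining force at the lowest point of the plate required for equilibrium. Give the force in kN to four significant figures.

P ≈ 25.15 kN

γ = ρg = 1260 × 9.81 / 1000 = 12.3606 kN/m³.
The centroid is at the centre, 0.85 m below the top of the plate, so the centroid depth is h_c = 0.73 + 0.85 = 1.58 m.
A = π(0.85)² = 2.2698 m².
Resultant F = γ·h_c·A = 12.3606 × 1.58 × 2.2698 = 44.3286 kN.
I_c = πr⁴/4 = π × 0.85⁴/4 = 0.409983 m⁴.
Centre of pressure: y_p = y_c + I_c/(y_c·A) = 1.58 + 0.409983/(1.58 × 2.2698) = 1.58 + 0.11432 = 1.69432 m along the plane.
The resultant acts 0.85 + 0.11432 = 0.96432 m (along the plate) below the hinge at the top edge, so the moment about the hinge is M = F × 0.96432 = 44.3286 × 0.96432 = 42.747 kN·m.
A normal force at the bottom, 1.7 m from the hinge, must supply this moment: P = 42.747/1.7 = 25.1453 kN.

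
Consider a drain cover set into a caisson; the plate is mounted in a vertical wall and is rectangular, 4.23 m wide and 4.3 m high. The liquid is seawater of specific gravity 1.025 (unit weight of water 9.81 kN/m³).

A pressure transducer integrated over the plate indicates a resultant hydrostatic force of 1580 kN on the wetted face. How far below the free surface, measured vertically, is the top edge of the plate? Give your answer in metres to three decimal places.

d_top ≈ 6.489 m

γ = 1.025 × 9.81 = 10.05525 kN/m³.
A = 4.23 × 4.3 = 18.189 m².
From F = γ·h_c·A, the centroid depth is h_c = 1580/(10.05525 × 18.189) = 8.63884 m.
The centroid lies 4.3/2 = 2.15 m below the top edge, so the top edge sits at h_top = 8.63884 − 2.15 = 6.48884 m below the surface.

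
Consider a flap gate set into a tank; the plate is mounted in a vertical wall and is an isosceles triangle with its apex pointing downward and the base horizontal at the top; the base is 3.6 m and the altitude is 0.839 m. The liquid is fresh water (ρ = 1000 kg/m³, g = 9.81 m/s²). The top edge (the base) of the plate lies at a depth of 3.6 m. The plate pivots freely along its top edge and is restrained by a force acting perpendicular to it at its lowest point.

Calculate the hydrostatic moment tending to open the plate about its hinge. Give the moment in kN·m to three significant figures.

γ = ρg = 1000 × 9.81 = 9810 N/m³ = 9.81 kN/m³.
With the apex down, the centroid sits h/3 = 0.839/3 = 0.279667 m below the base (the top edge), so the centroid depth is h_c = 3.6 + 0.279667 = 3.87967 m.
A = ½ × 3.6 × 0.839 = 1.5102 m².
Resultant F = γ·h_c·A = 9.81 × 3.87967 × 1.5102 = 57.4776 kN.
I_c = b·h³/36 = 3.6 × 0.839³/36 = 0.059059 m⁴.
Centre of pressure: y_p = y_c + I_c/(y_c·A) = 3.87967 + 0.059059/(3.87967 × 1.5102) = 3.87967 + 0.0100799 = 3.88975 m along the plane.
The resultant acts 0.279667 + 0.0100799 = 0.289747 m (along the plate) below the hinge at the top edge, so the moment about the hinge is M = F × 0.289747 = 57.4776 × 0.289747 = 16.654 kN·m.

M ≈ 16.7 kN·m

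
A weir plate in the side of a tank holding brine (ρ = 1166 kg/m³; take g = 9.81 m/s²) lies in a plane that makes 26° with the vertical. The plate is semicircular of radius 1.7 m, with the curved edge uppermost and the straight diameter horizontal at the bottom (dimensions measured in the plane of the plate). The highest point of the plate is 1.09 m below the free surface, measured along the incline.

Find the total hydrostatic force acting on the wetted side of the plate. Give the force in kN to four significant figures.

γ = ρg = 1166 × 9.81 / 1000 = 11.43846 kN/m³.
The plate makes 26° with the vertical, i.e. θ = 90° − 26° = 64° to the horizontal. Measuring y along the incline from the free-surface line, vertical depth h = y·sinθ with sinθ = 0.898794.
The centroid lies 4r/(3π) = 0.721502 m above the diameter, so r − 4r/(3π) = 1.7 − 0.721502 = 0.978498 m below the topmost point, so y_c = 1.09 + 0.978498 = 2.0685 m and h_c = 2.0685 × 0.898794 = 1.85916 m.
A = πr²/2 = π × 1.7²/2 = 4.5396 m².
Resultant F = γ·h_c·A = 11.43846 × 1.85916 × 4.5396 = 96.5388 kN.

F ≈ 96.54 kN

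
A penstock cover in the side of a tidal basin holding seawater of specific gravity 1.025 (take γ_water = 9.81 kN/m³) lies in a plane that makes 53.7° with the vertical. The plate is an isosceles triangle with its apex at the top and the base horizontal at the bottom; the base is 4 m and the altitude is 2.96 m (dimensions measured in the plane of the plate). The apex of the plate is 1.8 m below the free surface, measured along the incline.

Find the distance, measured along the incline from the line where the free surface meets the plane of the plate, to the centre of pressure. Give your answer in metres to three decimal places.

y_p = 3.902 m

γ = 1.025 × 9.81 = 10.05525 kN/m³.
The plate makes 53.7° with the vertical, i.e. θ = 90° − 53.7° = 36.3° to the horizontal. Measuring y along the incline from the free-surface line, vertical depth h = y·sinθ with sinθ = 0.592013.
With the apex up, the centroid sits 2h/3 = 2 × 2.96/3 = 1.97333 m below the apex, so y_c = 1.8 + 1.97333 = 3.77333 m and h_c = 3.77333 × 0.592013 = 2.23386 m.
A = ½ × 4 × 2.96 = 5.92 m².
Resultant F = γ·h_c·A = 10.05525 × 2.23386 × 5.92 = 132.975 kN.
I_c = b·h³/36 = 4 × 2.96³/36 = 2.88159 m⁴.
Centre of pressure: y_p = y_c + I_c/(y_c·A) = 3.77333 + 2.88159/(3.77333 × 5.92) = 3.77333 + 0.128999 = 3.90233 m along the plane.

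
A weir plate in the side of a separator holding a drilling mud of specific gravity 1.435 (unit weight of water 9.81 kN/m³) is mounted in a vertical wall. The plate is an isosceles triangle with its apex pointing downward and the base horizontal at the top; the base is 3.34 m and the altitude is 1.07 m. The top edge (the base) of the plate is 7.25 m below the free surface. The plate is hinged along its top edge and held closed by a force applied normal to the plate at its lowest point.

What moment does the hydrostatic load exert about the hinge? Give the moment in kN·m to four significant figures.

M ≈ 69.85 kN·m

γ = 1.435 × 9.81 = 14.07735 kN/m³.
With the apex down, the centroid sits h/3 = 1.07/3 = 0.356667 m below the base (the top edge), so the centroid depth is h_c = 7.25 + 0.356667 = 7.60667 m.
A = ½ × 3.34 × 1.07 = 1.7869 m².
Resultant F = γ·h_c·A = 14.07735 × 7.60667 × 1.7869 = 191.344 kN.
I_c = b·h³/36 = 3.34 × 1.07³/36 = 0.113657 m⁴.
Centre of pressure: y_p = y_c + I_c/(y_c·A) = 7.60667 + 0.113657/(7.60667 × 1.7869) = 7.60667 + 0.00836183 = 7.61503 m along the plane.
The resultant acts 0.356667 + 0.00836183 = 0.365029 m (along the plate) below the hinge at the top edge, so the moment about the hinge is M = F × 0.365029 = 191.344 × 0.365029 = 69.8461 kN·m.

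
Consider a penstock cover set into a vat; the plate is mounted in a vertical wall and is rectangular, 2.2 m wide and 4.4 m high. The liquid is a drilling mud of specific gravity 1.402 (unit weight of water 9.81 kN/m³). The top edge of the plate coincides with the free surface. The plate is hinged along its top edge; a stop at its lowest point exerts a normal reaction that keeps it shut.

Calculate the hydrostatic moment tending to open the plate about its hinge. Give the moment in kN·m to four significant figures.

M ≈ 859.2 kN·m

γ = 1.402 × 9.81 = 13.75362 kN/m³.
The centroid lies 4.4/2 = 2.2 m below the top edge, so the centroid depth is h_c = 2.2 m.
A = 2.2 × 4.4 = 9.68 m².
Resultant F = γ·h_c·A = 13.75362 × 2.2 × 9.68 = 292.897 kN.
I_c = b·h³/12 = 2.2 × 4.4³/12 = 15.6171 m⁴.
Centre of pressure: y_p = y_c + I_c/(y_c·A) = 2.2 + 15.6171/(2.2 × 9.68) = 2.2 + 0.733335 = 2.93334 m along the plane.
The resultant acts 2.2 + 0.733335 = 2.93334 m (along the plate) below the hinge at the top edge, so the moment about the hinge is M = F × 2.93334 = 292.897 × 2.93334 = 859.166 kN·m.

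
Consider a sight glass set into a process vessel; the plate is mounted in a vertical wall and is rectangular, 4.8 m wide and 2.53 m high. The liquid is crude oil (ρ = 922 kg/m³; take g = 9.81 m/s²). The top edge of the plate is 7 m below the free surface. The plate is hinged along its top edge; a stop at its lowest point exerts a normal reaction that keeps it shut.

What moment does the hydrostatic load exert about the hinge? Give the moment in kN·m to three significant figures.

M ≈ 1210 kN·m

γ = ρg = 922 × 9.81 / 1000 = 9.04482 kN/m³.
The centroid lies 2.53/2 = 1.265 m below the top edge, so the centroid depth is h_c = 7 + 1.265 = 8.265 m.
A = 4.8 × 2.53 = 12.144 m².
Resultant F = γ·h_c·A = 9.04482 × 8.265 × 12.144 = 907.83 kN.
I_c = b·h³/12 = 4.8 × 2.53³/12 = 6.47771 m⁴.
Centre of pressure: y_p = y_c + I_c/(y_c·A) = 8.265 + 6.47771/(8.265 × 12.144) = 8.265 + 0.0645382 = 8.32954 m along the plane.
The resultant acts 1.265 + 0.0645382 = 1.32954 m (along the plate) below the hinge at the top edge, so the moment about the hinge is M = F × 1.32954 = 907.83 × 1.32954 = 1207 kN·m.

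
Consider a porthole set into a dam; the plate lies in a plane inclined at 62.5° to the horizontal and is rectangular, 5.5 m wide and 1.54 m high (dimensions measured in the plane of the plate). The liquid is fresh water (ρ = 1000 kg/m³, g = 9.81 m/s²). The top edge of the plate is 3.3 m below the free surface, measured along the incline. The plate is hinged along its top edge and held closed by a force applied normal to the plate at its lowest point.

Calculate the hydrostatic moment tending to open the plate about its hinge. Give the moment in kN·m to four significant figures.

γ = ρg = 1000 × 9.81 = 9810 N/m³ = 9.81 kN/m³.
Let θ = 62.5° be the plate's angle to the horizontal; measure y along the incline from where the plane meets the free surface. Vertical depth h = y·sinθ with sinθ = 0.887011.
The centroid lies 1.54/2 = 0.77 m below the top edge, so y_c = 3.3 + 0.77 = 4.07 m and h_c = 4.07 × 0.887011 = 3.61013 m.
A = 5.5 × 1.54 = 8.47 m².
Resultant F = γ·h_c·A = 9.81 × 3.61013 × 8.47 = 299.968 kN.
I_c = b·h³/12 = 5.5 × 1.54³/12 = 1.67395 m⁴.
Centre of pressure: y_p = y_c + I_c/(y_c·A) = 4.07 + 1.67395/(4.07 × 8.47) = 4.07 + 0.0485584 = 4.11856 m along the plane.
The resultant acts 0.77 + 0.0485584 = 0.818558 m (along the plate) below the hinge at the top edge, so the moment about the hinge is M = F × 0.818558 = 299.968 × 0.818558 = 245.541 kN·m.

M ≈ 245.5 kN·m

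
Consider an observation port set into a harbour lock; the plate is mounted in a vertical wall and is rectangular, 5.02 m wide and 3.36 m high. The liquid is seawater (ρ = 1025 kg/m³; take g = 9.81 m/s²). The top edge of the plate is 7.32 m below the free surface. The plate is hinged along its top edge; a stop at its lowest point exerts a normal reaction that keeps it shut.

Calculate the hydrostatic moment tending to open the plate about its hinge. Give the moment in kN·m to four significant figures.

γ = ρg = 1025 × 9.81 / 1000 = 10.05525 kN/m³.
The centroid lies 3.36/2 = 1.68 m below the top edge, so the centroid depth is h_c = 7.32 + 1.68 = 9 m.
A = 5.02 × 3.36 = 16.8672 m².
Resultant F = γ·h_c·A = 10.05525 × 9 × 16.8672 = 1526.44 kN.
I_c = b·h³/12 = 5.02 × 3.36³/12 = 15.8687 m⁴.
Centre of pressure: y_p = y_c + I_c/(y_c·A) = 9 + 15.8687/(9 × 16.8672) = 9 + 0.104534 = 9.10453 m along the plane.
The resultant acts 1.68 + 0.104534 = 1.78453 m (along the plate) below the hinge at the top edge, so the moment about the hinge is M = F × 1.78453 = 1526.44 × 1.78453 = 2723.98 kN·m.

M ≈ 2724 kN·m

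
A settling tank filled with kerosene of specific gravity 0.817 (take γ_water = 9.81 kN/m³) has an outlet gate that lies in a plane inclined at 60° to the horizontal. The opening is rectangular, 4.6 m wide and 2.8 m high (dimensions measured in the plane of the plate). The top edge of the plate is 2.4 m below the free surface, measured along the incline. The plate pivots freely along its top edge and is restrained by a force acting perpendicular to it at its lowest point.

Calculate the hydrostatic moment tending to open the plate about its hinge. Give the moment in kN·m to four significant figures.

M ≈ 534.0 kN·m

γ = 0.817 × 9.81 = 8.01477 kN/m³.
Let θ = 60° be the plate's angle to the horizontal; measure y along the incline from where the plane meets the free surface. Vertical depth h = y·sinθ with sinθ = 0.866025.
The centroid lies 2.8/2 = 1.4 m below the top edge, so y_c = 2.4 + 1.4 = 3.8 m and h_c = 3.8 × 0.866025 = 3.29089 m.
A = 4.6 × 2.8 = 12.88 m².
Resultant F = γ·h_c·A = 8.01477 × 3.29089 × 12.88 = 339.719 kN.
I_c = b·h³/12 = 4.6 × 2.8³/12 = 8.41493 m⁴.
Centre of pressure: y_p = y_c + I_c/(y_c·A) = 3.8 + 8.41493/(3.8 × 12.88) = 3.8 + 0.17193 = 3.97193 m along the plane.
The resultant acts 1.4 + 0.17193 = 1.57193 m (along the plate) below the hinge at the top edge, so the moment about the hinge is M = F × 1.57193 = 339.719 × 1.57193 = 534.014 kN·m.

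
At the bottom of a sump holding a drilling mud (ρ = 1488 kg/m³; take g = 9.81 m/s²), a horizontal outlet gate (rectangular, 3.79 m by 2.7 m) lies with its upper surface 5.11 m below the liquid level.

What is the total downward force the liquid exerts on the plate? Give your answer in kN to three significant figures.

F ≈ 763 kN

γ = ρg = 1488 × 9.81 / 1000 = 14.59728 kN/m³.
The plate is horizontal, so pressure is uniform at p = γ·h = 14.59728 × 5.11 = 74.5921 kN/m².
A = 3.79 × 2.7 = 10.233 m².
F = p·A = 74.5921 × 10.233 = 763.301 kN.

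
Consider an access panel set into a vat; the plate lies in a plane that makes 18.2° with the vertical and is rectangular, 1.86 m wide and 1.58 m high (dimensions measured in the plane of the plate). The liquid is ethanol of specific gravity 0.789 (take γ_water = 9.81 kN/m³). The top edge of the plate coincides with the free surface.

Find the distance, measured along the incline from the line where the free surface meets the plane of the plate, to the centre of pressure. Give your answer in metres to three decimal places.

y_p = 1.053 m

γ = 0.789 × 9.81 = 7.74009 kN/m³.
The plate makes 18.2° with the vertical, i.e. θ = 90° − 18.2° = 71.8° to the horizontal. Measuring y along the incline from the free-surface line, vertical depth h = y·sinθ with sinθ = 0.949972.
The centroid lies 1.58/2 = 0.79 m below the top edge, so y_c = 0.79 m and h_c = 0.79 × 0.949972 = 0.750478 m.
A = 1.86 × 1.58 = 2.9388 m².
Resultant F = γ·h_c·A = 7.74009 × 0.750478 × 2.9388 = 17.0708 kN.
I_c = b·h³/12 = 1.86 × 1.58³/12 = 0.611368 m⁴.
Centre of pressure: y_p = y_c + I_c/(y_c·A) = 0.79 + 0.611368/(0.79 × 2.9388) = 0.79 + 0.263333 = 1.05333 m along the plane.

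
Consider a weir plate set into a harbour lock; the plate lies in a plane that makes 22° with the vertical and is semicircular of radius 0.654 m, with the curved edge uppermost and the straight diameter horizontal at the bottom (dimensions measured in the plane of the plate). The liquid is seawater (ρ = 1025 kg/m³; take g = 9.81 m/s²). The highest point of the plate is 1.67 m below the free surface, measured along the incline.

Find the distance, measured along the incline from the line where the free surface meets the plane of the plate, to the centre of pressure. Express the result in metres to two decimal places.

γ = ρg = 1025 × 9.81 / 1000 = 10.05525 kN/m³.
The plate makes 22° with the vertical, i.e. θ = 90° − 22° = 68° to the horizontal. Measuring y along the incline from the free-surface line, vertical depth h = y·sinθ with sinθ = 0.927184.
The centroid lies 4r/(3π) = 0.277566 m above the diameter, so r − 4r/(3π) = 0.654 − 0.277566 = 0.376434 m below the topmost point, so y_c = 1.67 + 0.376434 = 2.04643 m and h_c = 2.04643 × 0.927184 = 1.89742 m.
A = πr²/2 = π × 0.654²/2 = 0.671855 m².
Resultant F = γ·h_c·A = 10.05525 × 1.89742 × 0.671855 = 12.8183 kN.
I_c = (π/8 − 8/(9π))·r⁴ = 0.109757 × 0.654⁴ = 0.0200791 m⁴.
Centre of pressure: y_p = y_c + I_c/(y_c·A) = 2.04643 + 0.0200791/(2.04643 × 0.671855) = 2.04643 + 0.014604 = 2.06103 m along the plane.

y_p = 2.06 m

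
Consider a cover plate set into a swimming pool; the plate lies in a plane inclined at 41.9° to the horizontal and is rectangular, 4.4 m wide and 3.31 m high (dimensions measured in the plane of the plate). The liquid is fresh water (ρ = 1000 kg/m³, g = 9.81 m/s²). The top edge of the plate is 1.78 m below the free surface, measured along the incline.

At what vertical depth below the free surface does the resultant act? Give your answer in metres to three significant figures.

γ = ρg = 1000 × 9.81 = 9810 N/m³ = 9.81 kN/m³.
Let θ = 41.9° be the plate's angle to the horizontal; measure y along the incline from where the plane meets the free surface. Vertical depth h = y·sinθ with sinθ = 0.667833.
The centroid lies 3.31/2 = 1.655 m below the top edge, so y_c = 1.78 + 1.655 = 3.435 m and h_c = 3.435 × 0.667833 = 2.29401 m.
A = 4.4 × 3.31 = 14.564 m².
Resultant F = γ·h_c·A = 9.81 × 2.29401 × 14.564 = 327.752 kN.
I_c = b·h³/12 = 4.4 × 3.31³/12 = 13.2971 m⁴.
Centre of pressure: y_p = y_c + I_c/(y_c·A) = 3.435 + 13.2971/(3.435 × 14.564) = 3.435 + 0.265797 = 3.7008 m along the plane.
Vertically, h_p = y_p·sinθ = 3.7008 × 0.667833 = 2.47152 m.

h_p = 2.47 m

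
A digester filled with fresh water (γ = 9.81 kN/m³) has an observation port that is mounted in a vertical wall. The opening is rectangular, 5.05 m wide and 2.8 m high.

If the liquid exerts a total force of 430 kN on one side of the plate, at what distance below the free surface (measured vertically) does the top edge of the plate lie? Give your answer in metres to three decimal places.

d_top ≈ 1.700 m

γ = 9.81 kN/m³.
A = 5.05 × 2.8 = 14.14 m².
From F = γ·h_c·A, the centroid depth is h_c = 430/(9.81 × 14.14) = 3.09992 m.
The centroid lies 2.8/2 = 1.4 m below the top edge, so the top edge sits at h_top = 3.09992 − 1.4 = 1.69992 m below the surface.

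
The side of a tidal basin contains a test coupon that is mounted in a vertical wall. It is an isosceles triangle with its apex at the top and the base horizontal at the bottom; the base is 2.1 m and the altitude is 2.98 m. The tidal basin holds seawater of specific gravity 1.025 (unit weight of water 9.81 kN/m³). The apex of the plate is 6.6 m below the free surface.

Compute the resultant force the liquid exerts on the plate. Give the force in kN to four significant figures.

γ = 1.025 × 9.81 = 10.05525 kN/m³.
With the apex up, the centroid sits 2h/3 = 2 × 2.98/3 = 1.98667 m below the apex, so the centroid depth is h_c = 6.6 + 1.98667 = 8.58667 m.
A = ½ × 2.1 × 2.98 = 3.129 m².
Resultant F = γ·h_c·A = 10.05525 × 8.58667 × 3.129 = 270.161 kN.

F ≈ 270.2 kN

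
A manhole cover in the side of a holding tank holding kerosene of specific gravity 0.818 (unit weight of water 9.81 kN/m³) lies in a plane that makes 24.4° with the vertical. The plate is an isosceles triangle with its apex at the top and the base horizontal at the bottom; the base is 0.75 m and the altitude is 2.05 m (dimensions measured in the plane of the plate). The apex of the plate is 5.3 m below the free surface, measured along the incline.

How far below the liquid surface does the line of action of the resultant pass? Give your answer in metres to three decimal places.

γ = 0.818 × 9.81 = 8.02458 kN/m³.
The plate makes 24.4° with the vertical, i.e. θ = 90° − 24.4° = 65.6° to the horizontal. Measuring y along the incline from the free-surface line, vertical depth h = y·sinθ with sinθ = 0.910684.
With the apex up, the centroid sits 2h/3 = 2 × 2.05/3 = 1.36667 m below the apex, so y_c = 5.3 + 1.36667 = 6.66667 m and h_c = 6.66667 × 0.910684 = 6.07123 m.
A = ½ × 0.75 × 2.05 = 0.76875 m².
Resultant F = γ·h_c·A = 8.02458 × 6.07123 × 0.76875 = 37.4528 kN.
I_c = b·h³/36 = 0.75 × 2.05³/36 = 0.179482 m⁴.
Centre of pressure: y_p = y_c + I_c/(y_c·A) = 6.66667 + 0.179482/(6.66667 × 0.76875) = 6.66667 + 0.0350209 = 6.70169 m along the plane.
Vertically, h_p = y_p·sinθ = 6.70169 × 0.910684 = 6.10312 m.

h_p = 6.103 m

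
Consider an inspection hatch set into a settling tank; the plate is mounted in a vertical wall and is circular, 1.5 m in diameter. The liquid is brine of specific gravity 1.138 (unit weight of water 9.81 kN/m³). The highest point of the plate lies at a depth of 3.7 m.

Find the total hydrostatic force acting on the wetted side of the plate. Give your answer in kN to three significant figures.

F ≈ 87.8 kN

γ = 1.138 × 9.81 = 11.16378 kN/m³.
The centroid is at the centre, 0.75 m below the top of the plate, so the centroid depth is h_c = 3.7 + 0.75 = 4.45 m.
A = π(0.75)² = 1.76715 m².
Resultant F = γ·h_c·A = 11.16378 × 4.45 × 1.76715 = 87.7899 kN.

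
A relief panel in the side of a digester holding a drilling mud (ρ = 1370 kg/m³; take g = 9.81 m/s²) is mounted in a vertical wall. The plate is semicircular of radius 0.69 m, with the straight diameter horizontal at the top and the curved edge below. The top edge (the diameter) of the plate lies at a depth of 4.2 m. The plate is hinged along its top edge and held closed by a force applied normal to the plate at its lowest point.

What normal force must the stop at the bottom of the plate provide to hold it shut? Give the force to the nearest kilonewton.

P ≈ 20 kN

γ = ρg = 1370 × 9.81 / 1000 = 13.4397 kN/m³.
The centroid of a semicircle lies 4r/(3π) = 0.292845 m from the diameter, here below the top edge, so the centroid depth is h_c = 4.2 + 0.292845 = 4.49284 m.
A = πr²/2 = π × 0.69²/2 = 0.747856 m².
Resultant F = γ·h_c·A = 13.4397 × 4.49284 × 0.747856 = 45.1574 kN.
I_c = (π/8 − 8/(9π))·r⁴ = 0.109757 × 0.69⁴ = 0.0248788 m⁴.
Centre of pressure: y_p = y_c + I_c/(y_c·A) = 4.49284 + 0.0248788/(4.49284 × 0.747856) = 4.49284 + 0.00740441 = 4.50024 m along the plane.
The resultant acts 0.292845 + 0.00740441 = 0.300249 m (along the plate) below the hinge at the top edge, so the moment about the hinge is M = F × 0.300249 = 45.1574 × 0.300249 = 13.5585 kN·m.
A normal force at the bottom, 0.69 m from the hinge, must supply this moment: P = 13.5585/0.69 = 19.65 kN.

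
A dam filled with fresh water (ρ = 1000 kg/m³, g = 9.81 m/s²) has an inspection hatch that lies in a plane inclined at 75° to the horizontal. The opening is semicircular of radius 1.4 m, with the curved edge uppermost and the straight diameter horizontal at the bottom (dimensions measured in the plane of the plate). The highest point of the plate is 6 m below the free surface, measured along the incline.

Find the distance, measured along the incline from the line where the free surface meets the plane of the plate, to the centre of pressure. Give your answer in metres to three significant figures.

y_p = 6.83 m

γ = ρg = 1000 × 9.81 = 9810 N/m³ = 9.81 kN/m³.
Let θ = 75° be the plate's angle to the horizontal; measure y along the incline from where the plane meets the free surface. Vertical depth h = y·sinθ with sinθ = 0.965926.
The centroid lies 4r/(3π) = 0.594178 m above the diameter, so r − 4r/(3π) = 1.4 − 0.594178 = 0.805822 m below the topmost point, so y_c = 6 + 0.805822 = 6.80582 m and h_c = 6.80582 × 0.965926 = 6.57392 m.
A = πr²/2 = π × 1.4²/2 = 3.07876 m².
Resultant F = γ·h_c·A = 9.81 × 6.57392 × 3.07876 = 198.55 kN.
I_c = (π/8 − 8/(9π))·r⁴ = 0.109757 × 1.4⁴ = 0.421642 m⁴.
Centre of pressure: y_p = y_c + I_c/(y_c·A) = 6.80582 + 0.421642/(6.80582 × 3.07876) = 6.80582 + 0.0201228 = 6.82594 m along the plane.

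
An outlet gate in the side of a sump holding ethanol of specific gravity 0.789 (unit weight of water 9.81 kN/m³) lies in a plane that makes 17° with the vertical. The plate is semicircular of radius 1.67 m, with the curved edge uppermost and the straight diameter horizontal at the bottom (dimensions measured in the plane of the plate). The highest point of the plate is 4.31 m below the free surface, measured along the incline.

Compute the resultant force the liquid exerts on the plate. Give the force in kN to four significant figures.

γ = 0.789 × 9.81 = 7.74009 kN/m³.
The plate makes 17° with the vertical, i.e. θ = 90° − 17° = 73° to the horizontal. Measuring y along the incline from the free-surface line, vertical depth h = y·sinθ with sinθ = 0.956305.
The centroid lies 4r/(3π) = 0.70877 m above the diameter, so r − 4r/(3π) = 1.67 − 0.70877 = 0.96123 m below the topmost point, so y_c = 4.31 + 0.96123 = 5.27123 m and h_c = 5.27123 × 0.956305 = 5.0409 m.
A = πr²/2 = π × 1.67²/2 = 4.38079 m².
Resultant F = γ·h_c·A = 7.74009 × 5.0409 × 4.38079 = 170.925 kN.

F ≈ 170.9 kN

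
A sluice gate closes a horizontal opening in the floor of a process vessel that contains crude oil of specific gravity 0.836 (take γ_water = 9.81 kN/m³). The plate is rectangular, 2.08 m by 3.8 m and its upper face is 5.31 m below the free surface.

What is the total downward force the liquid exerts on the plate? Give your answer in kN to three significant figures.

γ = 0.836 × 9.81 = 8.20116 kN/m³.
The plate is horizontal, so pressure is uniform at p = γ·h = 8.20116 × 5.31 = 43.5482 kN/m².
A = 2.08 × 3.8 = 7.904 m².
F = p·A = 43.5482 × 7.904 = 344.205 kN.

F ≈ 344 kN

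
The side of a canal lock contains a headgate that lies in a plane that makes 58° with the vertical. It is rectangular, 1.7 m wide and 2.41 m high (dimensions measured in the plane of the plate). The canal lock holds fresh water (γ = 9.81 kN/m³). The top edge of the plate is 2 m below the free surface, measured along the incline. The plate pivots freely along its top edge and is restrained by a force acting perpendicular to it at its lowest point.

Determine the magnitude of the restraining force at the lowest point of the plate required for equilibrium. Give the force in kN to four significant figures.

P ≈ 38.41 kN

γ = 9.81 kN/m³.
The plate makes 58° with the vertical, i.e. θ = 90° − 58° = 32° to the horizontal. Measuring y along the incline from the free-surface line, vertical depth h = y·sinθ with sinθ = 0.529919.
The centroid lies 2.41/2 = 1.205 m below the top edge, so y_c = 2 + 1.205 = 3.205 m and h_c = 3.205 × 0.529919 = 1.69839 m.
A = 1.7 × 2.41 = 4.097 m².
Resultant F = γ·h_c·A = 9.81 × 1.69839 × 4.097 = 68.261 kN.
I_c = b·h³/12 = 1.7 × 2.41³/12 = 1.98298 m⁴.
Centre of pressure: y_p = y_c + I_c/(y_c·A) = 3.205 + 1.98298/(3.205 × 4.097) = 3.205 + 0.151016 = 3.35602 m along the plane.
The resultant acts 1.205 + 0.151016 = 1.35602 m (along the plate) below the hinge at the top edge, so the moment about the hinge is M = F × 1.35602 = 68.261 × 1.35602 = 92.5633 kN·m.
A normal force at the bottom, 2.41 m from the hinge, must supply this moment: P = 92.5633/2.41 = 38.408 kN.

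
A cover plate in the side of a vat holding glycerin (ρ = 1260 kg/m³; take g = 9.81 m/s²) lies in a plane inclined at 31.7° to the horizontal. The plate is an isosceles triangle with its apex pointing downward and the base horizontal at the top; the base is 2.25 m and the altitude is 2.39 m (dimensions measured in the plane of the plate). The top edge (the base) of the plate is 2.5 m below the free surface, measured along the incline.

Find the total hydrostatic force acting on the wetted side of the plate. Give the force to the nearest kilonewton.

γ = ρg = 1260 × 9.81 / 1000 = 12.3606 kN/m³.
Let θ = 31.7° be the plate's angle to the horizontal; measure y along the incline from where the plane meets the free surface. Vertical depth h = y·sinθ with sinθ = 0.525472.
With the apex down, the centroid sits h/3 = 2.39/3 = 0.796667 m below the base (the top edge), so y_c = 2.5 + 0.796667 = 3.29667 m and h_c = 3.29667 × 0.525472 = 1.73231 m.
A = ½ × 2.25 × 2.39 = 2.68875 m².
Resultant F = γ·h_c·A = 12.3606 × 1.73231 × 2.68875 = 57.5726 kN.

F ≈ 58 kN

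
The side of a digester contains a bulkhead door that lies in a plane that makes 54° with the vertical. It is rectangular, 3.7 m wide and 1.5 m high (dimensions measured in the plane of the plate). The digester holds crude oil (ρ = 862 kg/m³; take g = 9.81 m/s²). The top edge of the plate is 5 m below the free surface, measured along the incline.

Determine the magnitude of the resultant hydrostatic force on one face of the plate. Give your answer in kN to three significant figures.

F ≈ 159 kN

γ = ρg = 862 × 9.81 / 1000 = 8.45622 kN/m³.
The plate makes 54° with the vertical, i.e. θ = 90° − 54° = 36° to the horizontal. Measuring y along the incline from the free-surface line, vertical depth h = y·sinθ with sinθ = 0.587785.
The centroid lies 1.5/2 = 0.75 m below the top edge, so y_c = 5 + 0.75 = 5.75 m and h_c = 5.75 × 0.587785 = 3.37976 m.
A = 3.7 × 1.5 = 5.55 m².
Resultant F = γ·h_c·A = 8.45622 × 3.37976 × 5.55 = 158.619 kN.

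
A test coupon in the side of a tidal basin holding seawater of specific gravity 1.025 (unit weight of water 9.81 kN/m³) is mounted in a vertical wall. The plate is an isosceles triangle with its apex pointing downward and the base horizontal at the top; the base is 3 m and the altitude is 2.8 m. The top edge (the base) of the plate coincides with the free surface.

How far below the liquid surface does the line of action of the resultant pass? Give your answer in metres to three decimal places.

h_p = 1.400 m

γ = 1.025 × 9.81 = 10.05525 kN/m³.
With the apex down, the centroid sits h/3 = 2.8/3 = 0.933333 m below the base (the top edge), so the centroid depth is h_c = 0.933333 m.
A = ½ × 3 × 2.8 = 4.2 m².
Resultant F = γ·h_c·A = 10.05525 × 0.933333 × 4.2 = 39.4166 kN.
I_c = b·h³/36 = 3 × 2.8³/36 = 1.82933 m⁴.
Centre of pressure: y_p = y_c + I_c/(y_c·A) = 0.933333 + 1.82933/(0.933333 × 4.2) = 0.933333 + 0.466666 = 1.4 m along the plane.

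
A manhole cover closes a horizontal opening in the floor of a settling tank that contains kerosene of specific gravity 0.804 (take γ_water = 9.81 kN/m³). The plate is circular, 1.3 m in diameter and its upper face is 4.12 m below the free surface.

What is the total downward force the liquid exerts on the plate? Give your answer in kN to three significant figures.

F ≈ 43.1 kN

γ = 0.804 × 9.81 = 7.88724 kN/m³.
The plate is horizontal, so pressure is uniform at p = γ·h = 7.88724 × 4.12 = 32.4954 kN/m².
A = π(0.65)² = 1.32732 m².
F = p·A = 32.4954 × 1.32732 = 43.1318 kN.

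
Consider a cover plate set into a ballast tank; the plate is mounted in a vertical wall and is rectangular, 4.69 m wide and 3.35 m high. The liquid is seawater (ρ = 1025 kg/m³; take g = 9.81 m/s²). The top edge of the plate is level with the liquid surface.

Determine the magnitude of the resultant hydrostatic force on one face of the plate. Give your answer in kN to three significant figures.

γ = ρg = 1025 × 9.81 / 1000 = 10.05525 kN/m³.
The centroid lies 3.35/2 = 1.675 m below the top edge, so the centroid depth is h_c = 1.675 m.
A = 4.69 × 3.35 = 15.7115 m².
Resultant F = γ·h_c·A = 10.05525 × 1.675 × 15.7115 = 264.622 kN.

F ≈ 265 kN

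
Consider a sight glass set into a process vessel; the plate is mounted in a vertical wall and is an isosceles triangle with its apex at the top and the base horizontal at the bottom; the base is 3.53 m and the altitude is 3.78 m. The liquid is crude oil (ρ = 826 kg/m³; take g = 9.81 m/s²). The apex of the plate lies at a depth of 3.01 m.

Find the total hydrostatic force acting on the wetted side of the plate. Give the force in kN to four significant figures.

F ≈ 299.0 kN

γ = ρg = 826 × 9.81 / 1000 = 8.10306 kN/m³.
With the apex up, the centroid sits 2h/3 = 2 × 3.78/3 = 2.52 m below the apex, so the centroid depth is h_c = 3.01 + 2.52 = 5.53 m.
A = ½ × 3.53 × 3.78 = 6.6717 m².
Resultant F = γ·h_c·A = 8.10306 × 5.53 × 6.6717 = 298.958 kN.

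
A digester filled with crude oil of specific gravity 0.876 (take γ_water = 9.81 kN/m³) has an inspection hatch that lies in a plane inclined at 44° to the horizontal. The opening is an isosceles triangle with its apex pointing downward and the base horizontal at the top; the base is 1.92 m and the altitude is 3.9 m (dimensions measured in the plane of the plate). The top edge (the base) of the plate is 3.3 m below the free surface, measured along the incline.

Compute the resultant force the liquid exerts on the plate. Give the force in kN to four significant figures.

γ = 0.876 × 9.81 = 8.59356 kN/m³.
Let θ = 44° be the plate's angle to the horizontal; measure y along the incline from where the plane meets the free surface. Vertical depth h = y·sinθ with sinθ = 0.694658.
With the apex down, the centroid sits h/3 = 3.9/3 = 1.3 m below the base (the top edge), so y_c = 3.3 + 1.3 = 4.6 m and h_c = 4.6 × 0.694658 = 3.19543 m.
A = ½ × 1.92 × 3.9 = 3.744 m².
Resultant F = γ·h_c·A = 8.59356 × 3.19543 × 3.744 = 102.811 kN.

F ≈ 102.8 kN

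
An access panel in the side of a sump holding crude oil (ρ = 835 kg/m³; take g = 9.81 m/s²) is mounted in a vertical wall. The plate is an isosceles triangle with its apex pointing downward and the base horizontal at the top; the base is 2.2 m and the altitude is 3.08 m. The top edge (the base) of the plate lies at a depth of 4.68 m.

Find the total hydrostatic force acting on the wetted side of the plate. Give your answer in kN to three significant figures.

F ≈ 158 kN

γ = ρg = 835 × 9.81 / 1000 = 8.19135 kN/m³.
With the apex down, the centroid sits h/3 = 3.08/3 = 1.02667 m below the base (the top edge), so the centroid depth is h_c = 4.68 + 1.02667 = 5.70667 m.
A = ½ × 2.2 × 3.08 = 3.388 m².
Resultant F = γ·h_c·A = 8.19135 × 5.70667 × 3.388 = 158.373 kN.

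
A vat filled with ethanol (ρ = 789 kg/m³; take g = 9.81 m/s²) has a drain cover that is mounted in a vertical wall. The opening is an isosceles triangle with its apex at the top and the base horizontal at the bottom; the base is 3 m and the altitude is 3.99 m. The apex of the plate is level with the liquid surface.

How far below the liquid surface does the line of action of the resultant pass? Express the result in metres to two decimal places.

γ = ρg = 789 × 9.81 / 1000 = 7.74009 kN/m³.
With the apex up, the centroid sits 2h/3 = 2 × 3.99/3 = 2.66 m below the apex, so the centroid depth is h_c = 2.66 m.
A = ½ × 3 × 3.99 = 5.985 m².
Resultant F = γ·h_c·A = 7.74009 × 2.66 × 5.985 = 123.223 kN.
I_c = b·h³/36 = 3 × 3.99³/36 = 5.29343 m⁴.
Centre of pressure: y_p = y_c + I_c/(y_c·A) = 2.66 + 5.29343/(2.66 × 5.985) = 2.66 + 0.3325 = 2.9925 m along the plane.

h_p = 2.99 m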